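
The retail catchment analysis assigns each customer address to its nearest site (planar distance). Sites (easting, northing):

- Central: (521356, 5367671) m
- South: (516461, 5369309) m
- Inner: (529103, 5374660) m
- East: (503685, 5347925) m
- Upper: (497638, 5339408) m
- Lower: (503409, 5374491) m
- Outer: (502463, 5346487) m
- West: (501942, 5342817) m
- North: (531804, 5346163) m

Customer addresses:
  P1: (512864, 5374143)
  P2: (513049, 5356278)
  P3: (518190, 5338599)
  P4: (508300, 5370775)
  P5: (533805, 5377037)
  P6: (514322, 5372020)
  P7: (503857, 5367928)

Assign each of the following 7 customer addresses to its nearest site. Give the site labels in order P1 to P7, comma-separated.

P1 → South (d²=36305965.00)
P2 → East (d²=157457105.00)
P3 → North (d²=242555092.00)
P4 → Lower (d²=37730537.00)
P5 → Inner (d²=27758933.00)
P6 → South (d²=11924842.00)
P7 → Lower (d²=43273673.00)

South, East, North, Lower, Inner, South, Lower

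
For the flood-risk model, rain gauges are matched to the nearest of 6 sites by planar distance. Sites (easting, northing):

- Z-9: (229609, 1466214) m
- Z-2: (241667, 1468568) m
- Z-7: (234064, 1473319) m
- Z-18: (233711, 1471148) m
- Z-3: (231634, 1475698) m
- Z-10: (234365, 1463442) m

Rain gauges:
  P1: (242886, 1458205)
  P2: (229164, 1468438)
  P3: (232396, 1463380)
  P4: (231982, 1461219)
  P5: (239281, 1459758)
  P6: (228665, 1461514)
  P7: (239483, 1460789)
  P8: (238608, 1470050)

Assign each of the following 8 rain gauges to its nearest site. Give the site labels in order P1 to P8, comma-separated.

Z-10, Z-9, Z-10, Z-10, Z-10, Z-9, Z-10, Z-2

P1 → Z-10 (d²=100033610.00)
P2 → Z-9 (d²=5144201.00)
P3 → Z-10 (d²=3880805.00)
P4 → Z-10 (d²=10620418.00)
P5 → Z-10 (d²=37738912.00)
P6 → Z-9 (d²=22981136.00)
P7 → Z-10 (d²=33232333.00)
P8 → Z-2 (d²=11553805.00)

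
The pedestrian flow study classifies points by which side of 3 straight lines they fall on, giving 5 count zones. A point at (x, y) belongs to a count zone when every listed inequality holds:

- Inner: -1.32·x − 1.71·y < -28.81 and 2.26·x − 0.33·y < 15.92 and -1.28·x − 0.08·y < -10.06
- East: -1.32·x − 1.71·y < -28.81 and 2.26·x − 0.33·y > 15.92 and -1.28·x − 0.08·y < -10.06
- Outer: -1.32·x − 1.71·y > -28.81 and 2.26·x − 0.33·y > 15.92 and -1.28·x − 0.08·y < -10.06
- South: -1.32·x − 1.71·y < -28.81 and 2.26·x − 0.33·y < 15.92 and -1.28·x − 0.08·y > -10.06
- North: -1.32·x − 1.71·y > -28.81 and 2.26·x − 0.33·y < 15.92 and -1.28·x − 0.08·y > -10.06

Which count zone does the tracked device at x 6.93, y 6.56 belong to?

North

-1.32·6.93 − 1.71·6.56 = -20.365, which is > -28.81
2.26·6.93 − 0.33·6.56 = 13.497, which is < 15.92
-1.28·6.93 − 0.08·6.56 = -9.395, which is > -10.06
This sign pattern matches North.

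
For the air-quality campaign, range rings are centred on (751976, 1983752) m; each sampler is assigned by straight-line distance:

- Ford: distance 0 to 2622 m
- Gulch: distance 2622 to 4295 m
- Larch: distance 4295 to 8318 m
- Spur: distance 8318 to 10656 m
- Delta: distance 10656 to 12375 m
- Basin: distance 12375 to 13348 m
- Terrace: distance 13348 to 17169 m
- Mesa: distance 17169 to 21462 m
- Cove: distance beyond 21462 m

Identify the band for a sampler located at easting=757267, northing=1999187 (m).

Terrace

Distance = √((757267−751976)² + (1999187−1983752)²) = √(27994681.000 + 238239225.000) = 16316.676 m.
13348 ≤ 16316.676 < 17169 → Terrace.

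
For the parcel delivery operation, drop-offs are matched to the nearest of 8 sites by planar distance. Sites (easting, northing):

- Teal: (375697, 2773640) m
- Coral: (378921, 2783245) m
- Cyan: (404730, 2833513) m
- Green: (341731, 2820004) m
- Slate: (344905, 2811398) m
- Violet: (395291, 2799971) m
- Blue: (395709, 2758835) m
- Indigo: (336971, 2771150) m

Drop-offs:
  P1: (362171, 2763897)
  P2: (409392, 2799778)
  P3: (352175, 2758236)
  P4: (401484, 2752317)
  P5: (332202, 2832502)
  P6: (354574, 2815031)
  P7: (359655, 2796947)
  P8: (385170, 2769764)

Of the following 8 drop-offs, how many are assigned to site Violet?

P1 → Teal
P2 → Violet
P3 → Indigo
P4 → Blue
P5 → Green
P6 → Slate
P7 → Slate
P8 → Teal
1 of the 8 goes to Violet.

1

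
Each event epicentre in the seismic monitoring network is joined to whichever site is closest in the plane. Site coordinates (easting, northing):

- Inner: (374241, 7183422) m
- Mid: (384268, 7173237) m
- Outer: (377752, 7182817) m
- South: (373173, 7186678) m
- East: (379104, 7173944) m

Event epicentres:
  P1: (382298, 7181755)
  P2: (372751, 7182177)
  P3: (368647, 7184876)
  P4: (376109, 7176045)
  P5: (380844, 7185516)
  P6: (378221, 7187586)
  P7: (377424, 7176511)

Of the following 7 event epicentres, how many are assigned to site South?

1

P1 → Outer
P2 → Inner
P3 → South
P4 → East
P5 → Outer
P6 → Outer
P7 → East
1 of the 7 goes to South.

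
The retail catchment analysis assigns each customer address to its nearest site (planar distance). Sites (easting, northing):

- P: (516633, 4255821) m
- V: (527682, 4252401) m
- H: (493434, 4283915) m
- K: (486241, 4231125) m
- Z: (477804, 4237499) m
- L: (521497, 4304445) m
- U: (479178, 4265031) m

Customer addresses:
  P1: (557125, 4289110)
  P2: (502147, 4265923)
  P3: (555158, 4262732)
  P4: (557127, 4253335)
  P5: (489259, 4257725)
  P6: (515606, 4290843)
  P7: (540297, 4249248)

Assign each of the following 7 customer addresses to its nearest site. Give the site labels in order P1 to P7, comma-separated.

L, P, V, V, U, L, V

P1 → L (d²=1504516609.00)
P2 → P (d²=311894600.00)
P3 → V (d²=861660137.00)
P4 → V (d²=867880381.00)
P5 → U (d²=155004197.00)
P6 → L (d²=219718285.00)
P7 → V (d²=169079634.00)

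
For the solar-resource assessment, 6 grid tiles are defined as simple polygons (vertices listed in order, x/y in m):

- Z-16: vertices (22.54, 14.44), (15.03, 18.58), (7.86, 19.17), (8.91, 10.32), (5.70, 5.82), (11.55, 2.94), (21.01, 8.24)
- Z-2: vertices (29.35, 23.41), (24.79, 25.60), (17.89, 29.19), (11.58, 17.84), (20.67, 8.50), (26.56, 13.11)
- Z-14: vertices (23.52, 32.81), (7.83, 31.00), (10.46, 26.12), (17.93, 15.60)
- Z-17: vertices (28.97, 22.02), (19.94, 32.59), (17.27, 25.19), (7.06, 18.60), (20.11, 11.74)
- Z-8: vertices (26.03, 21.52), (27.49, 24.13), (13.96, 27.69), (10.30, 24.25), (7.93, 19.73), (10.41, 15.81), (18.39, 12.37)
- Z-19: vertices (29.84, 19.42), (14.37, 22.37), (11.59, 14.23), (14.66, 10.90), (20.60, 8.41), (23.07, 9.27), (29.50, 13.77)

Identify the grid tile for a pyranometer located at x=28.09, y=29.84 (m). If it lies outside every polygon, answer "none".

none

Cast a ray rightward from (28.09, 29.84). For each polygon, the edges (by vertex number in listed order) whose endpoints lie on opposite sides of y = 29.84, where each meets that height, and whether that is right or left of the point:
Z-16: no edge straddles that height → 0 crossings.
Z-2: no edge straddles that height → 0 crossings.
Z-14: 2–3 at x≈8.455 (left), 4–1 at x≈22.555 (left) → 0 crossings.
Z-17: 1–2 at x≈22.289 (left), 2–3 at x≈18.948 (left) → 0 crossings.
Z-8: no edge straddles that height → 0 crossings.
Z-19: no edge straddles that height → 0 crossings.
All counts are even, so the point lies outside every listed polygon.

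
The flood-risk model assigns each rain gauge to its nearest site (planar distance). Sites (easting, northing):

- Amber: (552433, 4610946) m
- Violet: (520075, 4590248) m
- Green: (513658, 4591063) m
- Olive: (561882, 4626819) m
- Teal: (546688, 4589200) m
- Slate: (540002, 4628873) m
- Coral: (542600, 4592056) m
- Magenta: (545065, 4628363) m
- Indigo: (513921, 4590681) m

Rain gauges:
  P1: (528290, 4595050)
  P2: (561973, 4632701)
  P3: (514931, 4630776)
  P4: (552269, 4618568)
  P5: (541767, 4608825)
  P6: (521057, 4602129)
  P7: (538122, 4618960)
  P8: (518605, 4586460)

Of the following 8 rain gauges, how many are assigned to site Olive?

P1 → Violet
P2 → Olive
P3 → Slate
P4 → Amber
P5 → Amber
P6 → Violet
P7 → Slate
P8 → Violet
1 of the 8 goes to Olive.

1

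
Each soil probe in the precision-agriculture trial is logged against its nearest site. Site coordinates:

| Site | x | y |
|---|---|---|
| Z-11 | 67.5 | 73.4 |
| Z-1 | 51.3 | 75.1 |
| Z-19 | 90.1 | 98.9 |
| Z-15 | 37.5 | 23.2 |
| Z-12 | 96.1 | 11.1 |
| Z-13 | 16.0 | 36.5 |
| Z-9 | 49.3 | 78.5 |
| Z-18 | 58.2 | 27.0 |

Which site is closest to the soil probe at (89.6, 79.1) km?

Z-19

Squared distances to each site:
Z-11: 520.900; Z-1: 1482.890; Z-19: 392.290; Z-15: 5839.220; Z-12: 4666.250; Z-13: 7231.720; Z-9: 1624.450; Z-18: 3700.370.
Minimum at Z-19.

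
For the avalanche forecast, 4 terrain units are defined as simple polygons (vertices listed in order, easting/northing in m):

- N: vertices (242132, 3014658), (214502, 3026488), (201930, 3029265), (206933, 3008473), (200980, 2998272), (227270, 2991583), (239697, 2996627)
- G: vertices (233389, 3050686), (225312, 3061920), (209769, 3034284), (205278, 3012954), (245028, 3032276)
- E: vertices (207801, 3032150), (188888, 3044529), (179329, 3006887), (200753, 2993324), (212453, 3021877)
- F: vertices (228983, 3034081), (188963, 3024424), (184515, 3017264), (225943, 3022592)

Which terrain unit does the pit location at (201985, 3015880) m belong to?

Cast a ray rightward from (201985, 3015880). For each polygon, the edges (by vertex number in listed order) whose endpoints lie on opposite sides of northing = 3015880, where each meets that height, and whether that is right or left of the point:
N: 1–2 at easting≈239277.9 (right), 3–4 at easting≈205150.7 (right) → 2 crossings.
G: 3–4 at easting≈205894.1 (right), 4–5 at easting≈211297.5 (right) → 2 crossings.
E: 2–3 at easting≈181612.7 (left), 4–5 at easting≈209995.6 (right) → 1 crossing.
F: no edge straddles that height → 0 crossings.
Only E has an odd count, so the point is inside E.

E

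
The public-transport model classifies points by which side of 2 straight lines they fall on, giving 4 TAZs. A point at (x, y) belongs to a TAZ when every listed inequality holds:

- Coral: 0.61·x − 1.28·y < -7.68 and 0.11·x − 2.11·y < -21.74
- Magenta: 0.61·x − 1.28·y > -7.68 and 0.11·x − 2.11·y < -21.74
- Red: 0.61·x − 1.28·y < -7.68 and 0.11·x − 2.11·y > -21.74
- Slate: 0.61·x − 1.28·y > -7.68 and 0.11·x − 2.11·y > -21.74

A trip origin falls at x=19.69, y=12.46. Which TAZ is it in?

Magenta

0.61·19.69 − 1.28·12.46 = -3.938, which is > -7.68
0.11·19.69 − 2.11·12.46 = -24.125, which is < -21.74
This sign pattern matches Magenta.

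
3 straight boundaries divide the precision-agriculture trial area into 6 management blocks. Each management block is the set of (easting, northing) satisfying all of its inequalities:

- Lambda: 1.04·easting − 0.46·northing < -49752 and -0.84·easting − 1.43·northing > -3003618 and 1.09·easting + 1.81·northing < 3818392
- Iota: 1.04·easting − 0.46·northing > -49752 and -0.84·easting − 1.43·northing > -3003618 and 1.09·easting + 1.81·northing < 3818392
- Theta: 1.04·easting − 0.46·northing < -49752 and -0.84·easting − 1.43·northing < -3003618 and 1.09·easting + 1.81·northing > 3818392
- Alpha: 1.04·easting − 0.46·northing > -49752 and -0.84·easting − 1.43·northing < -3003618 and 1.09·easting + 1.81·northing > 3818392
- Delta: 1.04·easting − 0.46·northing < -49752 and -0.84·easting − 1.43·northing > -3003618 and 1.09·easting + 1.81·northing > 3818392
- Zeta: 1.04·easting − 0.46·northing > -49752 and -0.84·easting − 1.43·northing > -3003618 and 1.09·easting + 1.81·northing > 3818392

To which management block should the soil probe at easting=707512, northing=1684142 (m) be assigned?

1.04·707512 − 0.46·1684142 = -38892.840, which is > -49752
-0.84·707512 − 1.43·1684142 = -3002633.140, which is > -3003618
1.09·707512 + 1.81·1684142 = 3819485.100, which is > 3818392
This sign pattern matches Zeta.

Zeta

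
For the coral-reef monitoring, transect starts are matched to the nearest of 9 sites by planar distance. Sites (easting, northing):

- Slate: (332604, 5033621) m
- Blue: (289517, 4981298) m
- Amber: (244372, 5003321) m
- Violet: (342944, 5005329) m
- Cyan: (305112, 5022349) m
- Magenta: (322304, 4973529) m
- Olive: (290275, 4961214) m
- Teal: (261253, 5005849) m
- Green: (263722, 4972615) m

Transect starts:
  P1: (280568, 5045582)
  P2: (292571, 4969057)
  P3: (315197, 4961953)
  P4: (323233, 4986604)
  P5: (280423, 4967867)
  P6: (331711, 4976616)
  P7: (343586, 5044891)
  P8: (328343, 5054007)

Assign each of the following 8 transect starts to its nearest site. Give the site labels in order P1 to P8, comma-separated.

P1 → Cyan (d²=1142180225.00)
P2 → Olive (d²=66784265.00)
P3 → Magenta (d²=184513225.00)
P4 → Magenta (d²=171818666.00)
P5 → Olive (d²=141324313.00)
P6 → Magenta (d²=98021218.00)
P7 → Slate (d²=247617224.00)
P8 → Slate (d²=433745117.00)

Cyan, Olive, Magenta, Magenta, Olive, Magenta, Slate, Slate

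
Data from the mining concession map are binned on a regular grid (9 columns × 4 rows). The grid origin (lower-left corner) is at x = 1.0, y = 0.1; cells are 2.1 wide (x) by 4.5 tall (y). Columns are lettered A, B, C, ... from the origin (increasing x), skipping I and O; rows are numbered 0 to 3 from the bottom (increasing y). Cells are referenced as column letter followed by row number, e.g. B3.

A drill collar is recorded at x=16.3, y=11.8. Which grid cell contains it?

H2

Column index: ⌊(16.3 − 1.0) / 2.1⌋ = ⌊7.286⌋ = 7 → column H
Row offset from origin: ⌊(11.8 − 0.1) / 4.5⌋ = ⌊2.600⌋ = 2 → row 2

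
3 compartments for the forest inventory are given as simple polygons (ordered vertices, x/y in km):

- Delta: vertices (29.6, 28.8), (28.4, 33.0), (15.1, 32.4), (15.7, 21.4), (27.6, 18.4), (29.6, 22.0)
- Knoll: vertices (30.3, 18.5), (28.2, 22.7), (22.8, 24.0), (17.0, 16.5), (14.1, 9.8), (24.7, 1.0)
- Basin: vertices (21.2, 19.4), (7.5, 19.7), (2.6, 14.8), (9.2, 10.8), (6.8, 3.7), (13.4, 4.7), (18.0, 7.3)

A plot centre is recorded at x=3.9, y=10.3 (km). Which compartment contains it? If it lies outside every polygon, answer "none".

none

Cast a ray rightward from (3.9, 10.3). For each polygon, the edges (by vertex number in listed order) whose endpoints lie on opposite sides of y = 10.3, where each meets that height, and whether that is right or left of the point:
Delta: no edge straddles that height → 0 crossings.
Knoll: 4–5 at x≈14.32 (right), 6–1 at x≈27.68 (right) → 2 crossings.
Basin: 4–5 at x≈9.03 (right), 7–1 at x≈18.79 (right) → 2 crossings.
All counts are even, so the point lies outside every listed polygon.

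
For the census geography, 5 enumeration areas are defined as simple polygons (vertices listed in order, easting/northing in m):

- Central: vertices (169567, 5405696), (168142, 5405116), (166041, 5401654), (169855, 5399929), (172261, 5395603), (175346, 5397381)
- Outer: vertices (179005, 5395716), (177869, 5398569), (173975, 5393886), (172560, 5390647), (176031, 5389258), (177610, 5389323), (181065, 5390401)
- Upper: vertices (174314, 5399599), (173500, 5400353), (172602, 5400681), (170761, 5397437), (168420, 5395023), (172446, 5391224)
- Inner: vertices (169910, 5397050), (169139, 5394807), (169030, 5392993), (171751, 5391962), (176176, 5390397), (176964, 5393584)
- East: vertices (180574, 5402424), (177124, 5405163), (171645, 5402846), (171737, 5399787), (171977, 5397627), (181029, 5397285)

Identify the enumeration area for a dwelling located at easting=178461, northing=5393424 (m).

Outer

Cast a ray rightward from (178461, 5393424). For each polygon, the edges (by vertex number in listed order) whose endpoints lie on opposite sides of northing = 5393424, where each meets that height, and whether that is right or left of the point:
Central: no edge straddles that height → 0 crossings.
Outer: 3–4 at easting≈173773.2 (left), 7–1 at easting≈179893.3 (right) → 1 crossing.
Upper: 5–6 at easting≈170114.5 (left), 6–1 at easting≈172936.7 (left) → 0 crossings.
Inner: 2–3 at easting≈169055.9 (left), 5–6 at easting≈176924.4 (left) → 0 crossings.
East: no edge straddles that height → 0 crossings.
Only Outer has an odd count, so the point is inside Outer.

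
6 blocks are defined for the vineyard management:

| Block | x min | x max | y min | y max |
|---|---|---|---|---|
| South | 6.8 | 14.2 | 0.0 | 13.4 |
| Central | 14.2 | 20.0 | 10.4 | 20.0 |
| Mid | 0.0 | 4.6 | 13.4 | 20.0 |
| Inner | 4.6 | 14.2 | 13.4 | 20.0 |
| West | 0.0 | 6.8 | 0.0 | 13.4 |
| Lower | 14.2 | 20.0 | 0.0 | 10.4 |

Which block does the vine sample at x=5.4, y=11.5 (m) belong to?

West

The point has x = 5.4 and y = 11.5.
Only West satisfies 0.0 ≤ x ≤ 6.8 and 0.0 ≤ y ≤ 13.4.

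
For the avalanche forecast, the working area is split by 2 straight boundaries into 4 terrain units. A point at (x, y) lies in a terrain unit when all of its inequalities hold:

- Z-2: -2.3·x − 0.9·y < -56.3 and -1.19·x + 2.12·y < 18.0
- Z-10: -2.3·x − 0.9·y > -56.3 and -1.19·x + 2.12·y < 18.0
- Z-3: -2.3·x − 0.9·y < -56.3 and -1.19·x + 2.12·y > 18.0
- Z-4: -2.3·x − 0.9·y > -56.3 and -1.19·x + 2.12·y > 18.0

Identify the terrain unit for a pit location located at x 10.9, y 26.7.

-2.3·10.9 − 0.9·26.7 = -49.100, which is > -56.3
-1.19·10.9 + 2.12·26.7 = 43.633, which is > 18.0
This sign pattern matches Z-4.

Z-4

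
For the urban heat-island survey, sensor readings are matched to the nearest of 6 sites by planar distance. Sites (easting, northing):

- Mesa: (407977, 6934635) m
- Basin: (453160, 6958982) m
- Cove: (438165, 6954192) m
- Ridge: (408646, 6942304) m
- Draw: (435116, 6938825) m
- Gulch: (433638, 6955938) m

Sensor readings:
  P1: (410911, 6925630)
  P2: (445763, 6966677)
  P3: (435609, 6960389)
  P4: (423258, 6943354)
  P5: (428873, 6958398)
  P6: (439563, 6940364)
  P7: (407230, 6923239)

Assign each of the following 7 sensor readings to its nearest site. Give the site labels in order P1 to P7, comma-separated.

Mesa, Basin, Gulch, Draw, Gulch, Draw, Mesa

P1 → Mesa (d²=89698381.00)
P2 → Basin (d²=113928634.00)
P3 → Gulch (d²=23696242.00)
P4 → Draw (d²=161124005.00)
P5 → Gulch (d²=28756825.00)
P6 → Draw (d²=22144330.00)
P7 → Mesa (d²=130426825.00)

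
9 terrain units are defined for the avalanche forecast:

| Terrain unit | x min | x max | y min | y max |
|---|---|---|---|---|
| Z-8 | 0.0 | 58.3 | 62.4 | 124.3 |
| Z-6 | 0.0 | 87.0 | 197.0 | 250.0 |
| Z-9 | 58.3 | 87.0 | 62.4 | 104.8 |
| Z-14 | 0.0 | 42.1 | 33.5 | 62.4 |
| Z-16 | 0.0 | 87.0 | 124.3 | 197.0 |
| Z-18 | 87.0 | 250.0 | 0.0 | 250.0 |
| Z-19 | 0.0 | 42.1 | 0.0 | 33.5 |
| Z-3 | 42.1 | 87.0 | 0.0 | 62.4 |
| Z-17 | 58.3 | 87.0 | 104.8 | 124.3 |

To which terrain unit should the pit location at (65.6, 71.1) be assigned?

Z-9

The point has x = 65.6 and y = 71.1.
Only Z-9 satisfies 58.3 ≤ x ≤ 87.0 and 62.4 ≤ y ≤ 104.8.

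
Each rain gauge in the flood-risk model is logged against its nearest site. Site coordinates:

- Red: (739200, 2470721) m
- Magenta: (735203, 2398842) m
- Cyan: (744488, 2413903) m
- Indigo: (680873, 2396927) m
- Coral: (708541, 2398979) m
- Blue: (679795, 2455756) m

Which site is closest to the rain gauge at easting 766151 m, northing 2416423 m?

Squared distances to each site:
Red: 3674629205.000; Magenta: 1266870265.000; Cyan: 475635969.000; Indigo: 7652431300.000; Coral: 3623205236.000; Blue: 9004443625.000.
Minimum at Cyan.

Cyan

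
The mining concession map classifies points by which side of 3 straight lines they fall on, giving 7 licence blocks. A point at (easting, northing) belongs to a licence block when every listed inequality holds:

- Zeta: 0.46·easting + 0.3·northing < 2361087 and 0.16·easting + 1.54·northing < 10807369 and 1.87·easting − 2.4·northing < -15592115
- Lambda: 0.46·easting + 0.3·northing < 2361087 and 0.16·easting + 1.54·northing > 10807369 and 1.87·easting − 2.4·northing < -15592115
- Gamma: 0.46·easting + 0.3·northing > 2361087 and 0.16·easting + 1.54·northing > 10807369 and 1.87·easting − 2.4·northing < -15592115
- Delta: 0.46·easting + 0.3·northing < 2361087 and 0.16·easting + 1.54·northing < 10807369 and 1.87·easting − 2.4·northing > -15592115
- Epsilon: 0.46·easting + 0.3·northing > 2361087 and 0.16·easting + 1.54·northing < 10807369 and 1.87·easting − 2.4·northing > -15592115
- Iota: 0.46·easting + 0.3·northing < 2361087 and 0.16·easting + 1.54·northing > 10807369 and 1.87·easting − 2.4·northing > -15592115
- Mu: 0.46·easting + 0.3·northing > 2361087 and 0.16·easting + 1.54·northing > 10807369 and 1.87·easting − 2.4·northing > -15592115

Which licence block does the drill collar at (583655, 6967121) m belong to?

Lambda

0.46·583655 + 0.3·6967121 = 2358617.600, which is < 2361087
0.16·583655 + 1.54·6967121 = 10822751.140, which is > 10807369
1.87·583655 − 2.4·6967121 = -15629655.550, which is < -15592115
This sign pattern matches Lambda.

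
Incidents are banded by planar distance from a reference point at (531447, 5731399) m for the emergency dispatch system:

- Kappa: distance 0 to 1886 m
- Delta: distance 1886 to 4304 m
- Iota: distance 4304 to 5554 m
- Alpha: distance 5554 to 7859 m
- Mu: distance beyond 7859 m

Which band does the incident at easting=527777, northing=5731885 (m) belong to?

Distance = √((527777−531447)² + (5731885−5731399)²) = √(13468900.000 + 236196.000) = 3702.039 m.
1886 ≤ 3702.039 < 4304 → Delta.

Delta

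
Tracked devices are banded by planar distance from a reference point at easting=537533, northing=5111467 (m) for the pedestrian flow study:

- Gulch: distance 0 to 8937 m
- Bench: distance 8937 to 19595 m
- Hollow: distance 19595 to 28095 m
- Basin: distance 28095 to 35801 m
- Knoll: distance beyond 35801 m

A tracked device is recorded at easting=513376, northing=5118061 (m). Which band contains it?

Distance = √((513376−537533)² + (5118061−5111467)²) = √(583560649.000 + 43480836.000) = 25040.796 m.
19595 ≤ 25040.796 < 28095 → Hollow.

Hollow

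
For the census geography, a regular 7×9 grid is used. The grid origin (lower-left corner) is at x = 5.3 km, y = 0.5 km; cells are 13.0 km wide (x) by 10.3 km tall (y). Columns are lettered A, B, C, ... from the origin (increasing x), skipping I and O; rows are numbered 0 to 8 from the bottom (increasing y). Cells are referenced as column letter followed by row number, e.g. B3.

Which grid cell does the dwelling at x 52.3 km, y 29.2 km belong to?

D2

Column index: ⌊(52.3 − 5.3) / 13.0⌋ = ⌊3.615⌋ = 3 → column D
Row offset from origin: ⌊(29.2 − 0.5) / 10.3⌋ = ⌊2.786⌋ = 2 → row 2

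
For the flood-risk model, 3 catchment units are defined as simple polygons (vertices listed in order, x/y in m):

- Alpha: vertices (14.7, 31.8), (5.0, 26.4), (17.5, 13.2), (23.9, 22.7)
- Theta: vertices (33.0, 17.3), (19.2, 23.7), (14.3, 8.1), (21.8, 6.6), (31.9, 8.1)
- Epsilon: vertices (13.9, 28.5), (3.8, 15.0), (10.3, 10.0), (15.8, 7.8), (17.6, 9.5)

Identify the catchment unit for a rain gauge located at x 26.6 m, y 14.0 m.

Cast a ray rightward from (26.6, 14.0). For each polygon, the edges (by vertex number in listed order) whose endpoints lie on opposite sides of y = 14.0, where each meets that height, and whether that is right or left of the point:
Alpha: 2–3 at x≈16.74 (left), 3–4 at x≈18.04 (left) → 0 crossings.
Theta: 2–3 at x≈16.15 (left), 5–1 at x≈32.61 (right) → 1 crossing.
Epsilon: 2–3 at x≈5.10 (left), 5–1 at x≈16.72 (left) → 0 crossings.
Only Theta has an odd count, so the point is inside Theta.

Theta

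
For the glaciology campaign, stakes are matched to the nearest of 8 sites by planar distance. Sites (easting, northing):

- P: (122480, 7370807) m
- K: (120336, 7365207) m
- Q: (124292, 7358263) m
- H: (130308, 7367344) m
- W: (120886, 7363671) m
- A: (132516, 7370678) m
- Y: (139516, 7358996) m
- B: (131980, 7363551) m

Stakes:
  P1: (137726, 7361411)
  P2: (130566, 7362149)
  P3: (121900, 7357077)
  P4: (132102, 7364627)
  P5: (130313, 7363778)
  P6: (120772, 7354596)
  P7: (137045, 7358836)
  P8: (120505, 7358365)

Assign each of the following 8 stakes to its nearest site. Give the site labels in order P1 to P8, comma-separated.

Y, B, Q, B, B, Q, Y, Q

P1 → Y (d²=9036325.00)
P2 → B (d²=3965000.00)
P3 → Q (d²=7128260.00)
P4 → B (d²=1172660.00)
P5 → B (d²=2830418.00)
P6 → Q (d²=25837289.00)
P7 → Y (d²=6131441.00)
P8 → Q (d²=14351773.00)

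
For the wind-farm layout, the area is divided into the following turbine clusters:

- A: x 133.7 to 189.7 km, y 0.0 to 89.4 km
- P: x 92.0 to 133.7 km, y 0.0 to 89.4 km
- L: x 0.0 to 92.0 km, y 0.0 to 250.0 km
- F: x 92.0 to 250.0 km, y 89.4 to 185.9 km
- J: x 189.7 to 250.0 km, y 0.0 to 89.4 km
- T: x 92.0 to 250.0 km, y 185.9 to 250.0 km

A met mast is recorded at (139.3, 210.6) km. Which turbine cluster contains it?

The point has x = 139.3 and y = 210.6.
Only T satisfies 92.0 ≤ x ≤ 250.0 and 185.9 ≤ y ≤ 250.0.

T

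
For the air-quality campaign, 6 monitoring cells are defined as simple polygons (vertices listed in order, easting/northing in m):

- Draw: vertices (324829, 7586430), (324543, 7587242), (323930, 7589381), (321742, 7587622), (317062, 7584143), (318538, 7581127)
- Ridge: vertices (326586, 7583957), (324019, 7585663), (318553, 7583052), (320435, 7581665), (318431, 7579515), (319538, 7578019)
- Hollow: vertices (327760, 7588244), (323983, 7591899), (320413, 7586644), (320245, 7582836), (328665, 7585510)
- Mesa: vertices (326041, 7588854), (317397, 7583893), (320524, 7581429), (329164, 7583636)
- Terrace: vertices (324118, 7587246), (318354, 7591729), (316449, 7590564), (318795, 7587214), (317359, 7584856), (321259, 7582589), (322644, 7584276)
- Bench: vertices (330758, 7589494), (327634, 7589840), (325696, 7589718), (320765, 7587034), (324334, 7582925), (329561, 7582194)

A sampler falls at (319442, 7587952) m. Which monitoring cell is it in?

Cast a ray rightward from (319442, 7587952). For each polygon, the edges (by vertex number in listed order) whose endpoints lie on opposite sides of northing = 7587952, where each meets that height, and whether that is right or left of the point:
Draw: 2–3 at easting≈324339.5 (right), 3–4 at easting≈322152.5 (right) → 2 crossings.
Ridge: no edge straddles that height → 0 crossings.
Hollow: 2–3 at easting≈321301.6 (right), 5–1 at easting≈327856.7 (right) → 2 crossings.
Mesa: 1–2 at easting≈324469.4 (right), 4–1 at easting≈326580.9 (right) → 2 crossings.
Terrace: 1–2 at easting≈323210.3 (right), 3–4 at easting≈318278.2 (left) → 1 crossing.
Bench: 3–4 at easting≈322451.5 (right), 6–1 at easting≈330505.2 (right) → 2 crossings.
Only Terrace has an odd count, so the point is inside Terrace.

Terrace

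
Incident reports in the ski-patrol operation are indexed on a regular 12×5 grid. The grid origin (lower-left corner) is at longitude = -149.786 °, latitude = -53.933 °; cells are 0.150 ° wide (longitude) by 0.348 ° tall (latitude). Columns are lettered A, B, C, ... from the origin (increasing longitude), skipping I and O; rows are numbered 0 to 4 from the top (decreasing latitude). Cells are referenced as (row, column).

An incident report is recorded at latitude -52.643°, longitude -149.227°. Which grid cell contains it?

Column index: ⌊(-149.227 − -149.786) / 0.150⌋ = ⌊3.727⌋ = 3 → column D
Row offset from origin: ⌊(-52.643 − -53.933) / 0.348⌋ = ⌊3.707⌋ = 3 → row 1 (counted from top)

(1, D)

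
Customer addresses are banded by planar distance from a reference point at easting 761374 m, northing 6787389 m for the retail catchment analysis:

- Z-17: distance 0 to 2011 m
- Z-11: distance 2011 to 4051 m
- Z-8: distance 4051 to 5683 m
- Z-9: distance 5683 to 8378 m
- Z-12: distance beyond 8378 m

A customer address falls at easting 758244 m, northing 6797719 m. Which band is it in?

Distance = √((758244−761374)² + (6797719−6787389)²) = √(9796900.000 + 106708900.000) = 10793.785 m.
8378 ≤ 10793.785 < ∞ → Z-12.

Z-12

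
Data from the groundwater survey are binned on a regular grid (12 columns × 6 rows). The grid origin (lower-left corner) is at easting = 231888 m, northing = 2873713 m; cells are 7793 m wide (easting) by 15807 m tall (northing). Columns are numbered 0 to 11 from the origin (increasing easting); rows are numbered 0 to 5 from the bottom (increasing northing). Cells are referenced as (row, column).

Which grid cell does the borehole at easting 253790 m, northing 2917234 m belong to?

Column index: ⌊(253790 − 231888) / 7793⌋ = ⌊2.810⌋ = 2
Row offset from origin: ⌊(2917234 − 2873713) / 15807⌋ = ⌊2.753⌋ = 2 → row 2

(2, 2)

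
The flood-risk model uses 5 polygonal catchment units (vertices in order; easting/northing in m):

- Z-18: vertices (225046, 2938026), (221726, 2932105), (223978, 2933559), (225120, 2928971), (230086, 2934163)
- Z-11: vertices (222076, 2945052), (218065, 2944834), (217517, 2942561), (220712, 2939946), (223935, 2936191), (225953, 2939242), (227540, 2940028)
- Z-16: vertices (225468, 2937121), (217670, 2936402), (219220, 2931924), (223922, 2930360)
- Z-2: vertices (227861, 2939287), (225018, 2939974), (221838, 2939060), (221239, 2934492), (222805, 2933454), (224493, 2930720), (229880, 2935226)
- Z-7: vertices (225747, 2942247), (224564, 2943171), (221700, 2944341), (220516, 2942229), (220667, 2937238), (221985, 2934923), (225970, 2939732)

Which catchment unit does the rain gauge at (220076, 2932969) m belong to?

Z-16

Cast a ray rightward from (220076, 2932969). For each polygon, the edges (by vertex number in listed order) whose endpoints lie on opposite sides of northing = 2932969, where each meets that height, and whether that is right or left of the point:
Z-18: 1–2 at easting≈222210.5 (right), 2–3 at easting≈223064.2 (right), 3–4 at easting≈224124.9 (right), 4–5 at easting≈228944.0 (right) → 4 crossings.
Z-11: no edge straddles that height → 0 crossings.
Z-16: 2–3 at easting≈218858.3 (left), 4–1 at easting≈224518.6 (right) → 1 crossing.
Z-2: 5–6 at easting≈223104.4 (right), 6–7 at easting≈227181.7 (right) → 2 crossings.
Z-7: no edge straddles that height → 0 crossings.
Only Z-16 has an odd count, so the point is inside Z-16.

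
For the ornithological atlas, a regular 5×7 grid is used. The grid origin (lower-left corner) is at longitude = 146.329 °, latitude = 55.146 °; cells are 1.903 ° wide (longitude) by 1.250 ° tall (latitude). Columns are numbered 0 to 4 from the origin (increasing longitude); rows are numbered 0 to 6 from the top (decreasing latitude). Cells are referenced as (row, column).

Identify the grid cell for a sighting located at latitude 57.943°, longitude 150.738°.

(4, 2)

Column index: ⌊(150.738 − 146.329) / 1.903⌋ = ⌊2.317⌋ = 2
Row offset from origin: ⌊(57.943 − 55.146) / 1.250⌋ = ⌊2.238⌋ = 2 → row 4 (counted from top)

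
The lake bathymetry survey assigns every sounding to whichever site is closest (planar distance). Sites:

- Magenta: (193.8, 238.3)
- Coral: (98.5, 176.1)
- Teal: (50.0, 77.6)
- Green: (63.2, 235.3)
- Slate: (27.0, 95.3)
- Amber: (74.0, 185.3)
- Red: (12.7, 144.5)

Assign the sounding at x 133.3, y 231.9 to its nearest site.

Magenta

Squared distances to each site:
Magenta: 3701.210; Coral: 4324.680; Teal: 30747.380; Green: 4925.570; Slate: 29959.250; Amber: 5688.050; Red: 22183.120.
Minimum at Magenta.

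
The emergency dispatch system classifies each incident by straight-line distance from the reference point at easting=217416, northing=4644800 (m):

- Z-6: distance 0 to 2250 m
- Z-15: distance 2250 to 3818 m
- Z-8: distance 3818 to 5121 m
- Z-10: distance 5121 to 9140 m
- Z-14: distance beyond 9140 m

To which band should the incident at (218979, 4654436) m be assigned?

Z-14

Distance = √((218979−217416)² + (4654436−4644800)²) = √(2442969.000 + 92852496.000) = 9761.940 m.
9140 ≤ 9761.940 < ∞ → Z-14.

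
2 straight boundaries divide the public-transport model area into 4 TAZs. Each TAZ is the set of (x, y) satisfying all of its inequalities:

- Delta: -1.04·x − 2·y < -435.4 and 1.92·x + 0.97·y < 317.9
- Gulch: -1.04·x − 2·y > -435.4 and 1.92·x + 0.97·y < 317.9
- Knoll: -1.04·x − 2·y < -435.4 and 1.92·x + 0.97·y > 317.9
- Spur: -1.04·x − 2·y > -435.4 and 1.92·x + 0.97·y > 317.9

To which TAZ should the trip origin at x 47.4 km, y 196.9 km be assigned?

Delta

-1.04·47.4 − 2·196.9 = -443.096, which is < -435.4
1.92·47.4 + 0.97·196.9 = 282.001, which is < 317.9
This sign pattern matches Delta.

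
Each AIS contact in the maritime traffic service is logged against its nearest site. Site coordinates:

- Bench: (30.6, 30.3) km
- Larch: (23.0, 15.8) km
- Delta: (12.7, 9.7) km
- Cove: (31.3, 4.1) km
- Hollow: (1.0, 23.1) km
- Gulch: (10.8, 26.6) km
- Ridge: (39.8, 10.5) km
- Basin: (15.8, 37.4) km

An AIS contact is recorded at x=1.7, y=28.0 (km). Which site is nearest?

Squared distances to each site:
Bench: 840.500; Larch: 602.530; Delta: 455.890; Cove: 1447.370; Hollow: 24.500; Gulch: 84.770; Ridge: 1757.860; Basin: 287.170.
Minimum at Hollow.

Hollow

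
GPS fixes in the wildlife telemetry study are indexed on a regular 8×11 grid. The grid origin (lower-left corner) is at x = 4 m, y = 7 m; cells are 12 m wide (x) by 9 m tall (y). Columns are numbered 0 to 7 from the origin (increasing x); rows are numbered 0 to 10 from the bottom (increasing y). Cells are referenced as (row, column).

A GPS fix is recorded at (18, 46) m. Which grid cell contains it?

(4, 1)

Column index: ⌊(18 − 4) / 12⌋ = ⌊1.167⌋ = 1
Row offset from origin: ⌊(46 − 7) / 9⌋ = ⌊4.333⌋ = 4 → row 4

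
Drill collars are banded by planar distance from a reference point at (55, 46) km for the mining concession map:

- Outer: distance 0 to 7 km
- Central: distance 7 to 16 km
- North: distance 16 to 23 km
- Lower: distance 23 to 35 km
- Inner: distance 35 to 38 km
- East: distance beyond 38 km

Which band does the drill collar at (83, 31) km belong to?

Distance = √((83−55)² + (31−46)²) = √(784.000 + 225.000) = 31.765 km.
23 ≤ 31.765 < 35 → Lower.

Lower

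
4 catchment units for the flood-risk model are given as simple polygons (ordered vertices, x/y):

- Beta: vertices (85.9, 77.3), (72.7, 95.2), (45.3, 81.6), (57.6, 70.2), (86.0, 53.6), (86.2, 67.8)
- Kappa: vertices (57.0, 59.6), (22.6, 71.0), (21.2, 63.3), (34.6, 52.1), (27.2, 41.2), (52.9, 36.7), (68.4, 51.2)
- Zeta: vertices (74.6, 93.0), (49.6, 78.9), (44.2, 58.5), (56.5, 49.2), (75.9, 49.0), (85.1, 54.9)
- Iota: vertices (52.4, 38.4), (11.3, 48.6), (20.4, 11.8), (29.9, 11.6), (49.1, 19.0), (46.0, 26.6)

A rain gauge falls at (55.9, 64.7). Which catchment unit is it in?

Zeta

Cast a ray rightward from (55.9, 64.7). For each polygon, the edges (by vertex number in listed order) whose endpoints lie on opposite sides of y = 64.7, where each meets that height, and whether that is right or left of the point:
Beta: 4–5 at x≈67.01 (right), 5–6 at x≈86.16 (right) → 2 crossings.
Kappa: 1–2 at x≈41.61 (left), 2–3 at x≈21.45 (left) → 0 crossings.
Zeta: 2–3 at x≈45.84 (left), 6–1 at x≈82.40 (right) → 1 crossing.
Iota: no edge straddles that height → 0 crossings.
Only Zeta has an odd count, so the point is inside Zeta.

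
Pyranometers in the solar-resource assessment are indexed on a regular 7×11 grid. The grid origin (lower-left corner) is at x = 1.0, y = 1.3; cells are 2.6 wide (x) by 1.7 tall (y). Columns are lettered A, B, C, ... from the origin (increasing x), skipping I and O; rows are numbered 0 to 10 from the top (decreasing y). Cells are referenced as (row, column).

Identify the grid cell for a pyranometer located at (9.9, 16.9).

(1, D)

Column index: ⌊(9.9 − 1.0) / 2.6⌋ = ⌊3.423⌋ = 3 → column D
Row offset from origin: ⌊(16.9 − 1.3) / 1.7⌋ = ⌊9.176⌋ = 9 → row 1 (counted from top)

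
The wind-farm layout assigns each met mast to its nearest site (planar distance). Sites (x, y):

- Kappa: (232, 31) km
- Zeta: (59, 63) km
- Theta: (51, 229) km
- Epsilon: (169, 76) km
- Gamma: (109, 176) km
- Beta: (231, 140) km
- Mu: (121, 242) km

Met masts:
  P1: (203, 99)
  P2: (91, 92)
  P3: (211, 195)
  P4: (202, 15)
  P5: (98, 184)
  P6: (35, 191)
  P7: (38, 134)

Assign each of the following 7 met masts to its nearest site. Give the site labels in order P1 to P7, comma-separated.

Epsilon, Zeta, Beta, Kappa, Gamma, Theta, Zeta

P1 → Epsilon (d²=1685.00)
P2 → Zeta (d²=1865.00)
P3 → Beta (d²=3425.00)
P4 → Kappa (d²=1156.00)
P5 → Gamma (d²=185.00)
P6 → Theta (d²=1700.00)
P7 → Zeta (d²=5482.00)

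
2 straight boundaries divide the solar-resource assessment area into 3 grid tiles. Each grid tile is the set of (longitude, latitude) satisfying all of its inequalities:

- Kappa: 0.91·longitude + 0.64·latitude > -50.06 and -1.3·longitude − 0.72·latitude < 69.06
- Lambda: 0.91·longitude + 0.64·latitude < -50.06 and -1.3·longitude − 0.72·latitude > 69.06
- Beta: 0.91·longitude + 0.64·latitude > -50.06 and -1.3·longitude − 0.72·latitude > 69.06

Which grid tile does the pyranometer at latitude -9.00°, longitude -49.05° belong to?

0.91·-49.05 + 0.64·-9.00 = -50.395, which is < -50.06
-1.3·-49.05 − 0.72·-9.00 = 70.245, which is > 69.06
This sign pattern matches Lambda.

Lambda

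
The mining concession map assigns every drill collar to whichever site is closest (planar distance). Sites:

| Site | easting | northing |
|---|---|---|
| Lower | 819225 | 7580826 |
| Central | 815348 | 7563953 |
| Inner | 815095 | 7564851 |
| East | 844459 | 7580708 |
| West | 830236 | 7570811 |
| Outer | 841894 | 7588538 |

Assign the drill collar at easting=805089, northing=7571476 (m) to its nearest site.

Inner

Squared distances to each site:
Lower: 287248996.000; Central: 161842610.000; Inner: 144010661.000; East: 1635226724.000; West: 632813834.000; Outer: 1645719869.000.
Minimum at Inner.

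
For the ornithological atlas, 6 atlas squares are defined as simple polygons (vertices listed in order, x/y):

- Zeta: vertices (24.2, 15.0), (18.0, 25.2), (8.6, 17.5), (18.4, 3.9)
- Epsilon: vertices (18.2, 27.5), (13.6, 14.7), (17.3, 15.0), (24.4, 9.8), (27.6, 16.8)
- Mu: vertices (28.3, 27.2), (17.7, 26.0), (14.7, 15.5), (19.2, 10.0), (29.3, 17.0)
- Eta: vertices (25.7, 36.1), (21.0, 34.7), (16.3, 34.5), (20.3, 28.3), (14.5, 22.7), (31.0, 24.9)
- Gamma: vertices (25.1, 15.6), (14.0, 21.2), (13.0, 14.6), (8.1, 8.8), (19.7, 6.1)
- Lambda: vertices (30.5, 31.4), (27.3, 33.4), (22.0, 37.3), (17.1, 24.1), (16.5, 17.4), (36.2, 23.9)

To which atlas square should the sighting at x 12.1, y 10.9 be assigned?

Cast a ray rightward from (12.1, 10.9). For each polygon, the edges (by vertex number in listed order) whose endpoints lie on opposite sides of y = 10.9, where each meets that height, and whether that is right or left of the point:
Zeta: 3–4 at x≈13.36 (right), 4–1 at x≈22.06 (right) → 2 crossings.
Epsilon: 3–4 at x≈22.90 (right), 4–5 at x≈24.90 (right) → 2 crossings.
Mu: 3–4 at x≈18.46 (right), 4–5 at x≈20.50 (right) → 2 crossings.
Eta: no edge straddles that height → 0 crossings.
Gamma: 3–4 at x≈9.87 (left), 5–1 at x≈22.43 (right) → 1 crossing.
Lambda: no edge straddles that height → 0 crossings.
Only Gamma has an odd count, so the point is inside Gamma.

Gamma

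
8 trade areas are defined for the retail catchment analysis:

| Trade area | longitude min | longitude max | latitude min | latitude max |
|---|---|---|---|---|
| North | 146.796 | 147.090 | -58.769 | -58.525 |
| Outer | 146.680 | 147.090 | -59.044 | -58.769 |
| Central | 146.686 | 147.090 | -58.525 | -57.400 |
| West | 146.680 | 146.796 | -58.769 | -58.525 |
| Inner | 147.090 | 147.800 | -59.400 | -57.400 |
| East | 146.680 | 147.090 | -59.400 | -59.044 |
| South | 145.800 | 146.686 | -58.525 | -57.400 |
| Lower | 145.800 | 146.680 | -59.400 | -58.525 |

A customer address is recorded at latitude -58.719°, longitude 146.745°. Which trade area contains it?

The point has longitude = 146.745 and latitude = -58.719.
Only West satisfies 146.680 ≤ longitude ≤ 146.796 and -58.769 ≤ latitude ≤ -58.525.

West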